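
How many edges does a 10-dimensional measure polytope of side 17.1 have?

An n-cube has n·2^(n-1) edges. With n = 10: 10·512 = 5120.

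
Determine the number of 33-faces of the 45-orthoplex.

Number of 33-faces = 2^(33+1) · C(45,33+1) = 17179869184 · 10150595910 = 174385909873445437440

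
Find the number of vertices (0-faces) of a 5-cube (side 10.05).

Number of 0-faces = C(5,0) · 2^(5-0) = 1 · 32 = 32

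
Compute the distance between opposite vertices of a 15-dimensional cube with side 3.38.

d = √(3.38² + 3.38² + ... + 3.38²) [15 terms] = √(15·3.38²) = 3.38√15 ≈ 13.0907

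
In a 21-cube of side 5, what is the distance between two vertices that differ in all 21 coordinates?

The space diagonal of an n-cube of side s is s√n. Here 5·√21 ≈ 22.9129.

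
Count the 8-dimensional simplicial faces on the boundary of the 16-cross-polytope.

Each 8-face is the convex hull of 9 vertices, one chosen as ±e_i from each of 9 distinct axes: 2^9·C(16,9) = 5857280.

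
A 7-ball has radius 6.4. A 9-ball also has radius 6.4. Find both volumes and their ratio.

V_7(6.4) ≈ 2.07797e+06. V_9(6.4) ≈ 5.94207e+07. Ratio V_7/V_9 ≈ 0.03497.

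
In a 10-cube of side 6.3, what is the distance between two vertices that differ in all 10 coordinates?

d = √(6.3² + 6.3² + ... + 6.3²) [10 terms] = √(10·6.3²) = 6.3√10 ≈ 19.9223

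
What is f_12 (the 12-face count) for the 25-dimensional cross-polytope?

An n-cross-polytope has 2^(k+1)·C(n,k+1) k-faces. Here 2^13·C(25,13) = 8192·5200300 = 42600857600.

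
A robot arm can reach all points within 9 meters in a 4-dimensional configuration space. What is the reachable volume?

Volume = π^{4/2}·(9)^4/Γ(3) = 6561·π^2/2 ≈ 32377.2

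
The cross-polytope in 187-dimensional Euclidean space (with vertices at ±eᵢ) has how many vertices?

The 187-dimensional cross-polytope has 2n = 2·187 = 374 vertices.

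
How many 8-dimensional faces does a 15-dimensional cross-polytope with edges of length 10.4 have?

f_8(15-orthoplex) = 2^9 · (15 choose 9) = 2562560.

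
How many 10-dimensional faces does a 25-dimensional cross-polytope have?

Each 10-face is the convex hull of 11 vertices, one chosen as ±e_i from each of 11 distinct axes: 2^11·C(25,11) = 9128755200.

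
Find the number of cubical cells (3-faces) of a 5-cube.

Number of 3-faces = C(5,3) · 2^(5-3) = 10 · 4 = 40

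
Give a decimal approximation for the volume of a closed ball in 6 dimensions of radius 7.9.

V_6(7.9) = π^(6/2) · (7.9)^6 / Γ(6/2 + 1) ≈ 1.25621e+06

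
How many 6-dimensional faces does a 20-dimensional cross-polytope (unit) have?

An n-cross-polytope has 2^(k+1)·C(n,k+1) k-faces. Here 2^7·C(20,7) = 128·77520 = 9922560.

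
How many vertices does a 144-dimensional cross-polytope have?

Number of vertices = 2n = 288.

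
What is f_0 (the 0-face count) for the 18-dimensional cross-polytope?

f_0(18-orthoplex) = 2^1 · (18 choose 1) = 36.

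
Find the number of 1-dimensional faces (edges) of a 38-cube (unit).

Number of 1-faces = C(38,1)·2^(38-1) = 38·137438953472 = 5222680231936.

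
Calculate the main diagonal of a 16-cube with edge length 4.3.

||(4.3,4.3,...,4.3)|| = √(16)·4.3 = 17.2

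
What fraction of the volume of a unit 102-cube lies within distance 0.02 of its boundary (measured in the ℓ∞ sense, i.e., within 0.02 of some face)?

1 - (1 - 2·0.02)^102 = 1 - 0.96^102 ≈ 0.984452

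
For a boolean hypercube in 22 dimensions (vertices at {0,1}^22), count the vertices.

Number of vertices = 2^22 = 4194304.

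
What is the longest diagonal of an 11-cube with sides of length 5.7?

Diagonal = √11 · 5.7 ≈ 18.9048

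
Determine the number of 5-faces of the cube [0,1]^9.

f_5(9-cube) = (9 choose 5) · 2^4 = 2016.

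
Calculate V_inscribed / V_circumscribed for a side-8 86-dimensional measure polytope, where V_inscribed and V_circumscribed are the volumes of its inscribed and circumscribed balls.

Volume scales as r^n, and r_in/r_out = 1/√86, giving (1/√86)^86 ≈ 6.55491e-84.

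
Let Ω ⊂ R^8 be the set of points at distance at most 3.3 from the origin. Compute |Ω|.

Volume = π^{8/2}·(3.3)^8/Γ(5) ≈ 57082.1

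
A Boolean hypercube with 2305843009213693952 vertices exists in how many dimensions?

n = log_2(2305843009213693952) = 61.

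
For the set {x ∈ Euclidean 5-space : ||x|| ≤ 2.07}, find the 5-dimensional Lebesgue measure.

V_5(2.07) = π^(5/2) · (2.07)^5 / Γ(5/2 + 1) ≈ 200.055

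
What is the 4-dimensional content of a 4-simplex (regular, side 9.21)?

V = (9.21^4 / 4!) · √((4+1) / 2^4) ≈ 167.592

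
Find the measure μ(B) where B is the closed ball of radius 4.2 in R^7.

The n-ball volume is π^(n/2)·r^n/Γ(n/2+1). With n=7, r=4.2: V ≈ 108924.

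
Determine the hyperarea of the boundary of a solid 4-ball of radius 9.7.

The surface area of an n-ball is 2π^(n/2) r^(n-1) / Γ(n/2). For n=4, r=9.7: 18015.4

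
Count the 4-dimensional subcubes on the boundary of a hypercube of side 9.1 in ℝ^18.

An n-cube has C(n,k)·2^(n-k) k-faces. Here C(18,4)·2^14 = 3060·16384 = 50135040.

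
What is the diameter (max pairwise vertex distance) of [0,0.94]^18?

||(0.94,0.94,...,0.94)|| = √(18)·0.94 ≈ 3.98808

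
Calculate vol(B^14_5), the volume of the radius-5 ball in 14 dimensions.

Volume = π^{14/2}·(5)^14/Γ(8) = 1220703125·π^7/1008 ≈ 3.65762e+09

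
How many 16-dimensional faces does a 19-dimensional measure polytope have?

An n-cube has C(n,k)·2^(n-k) k-faces. Here C(19,16)·2^3 = 969·8 = 7752.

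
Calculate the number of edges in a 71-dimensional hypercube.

The 71-cube has n·2^(n-1) = 71·2^70 = 71·1180591620717411303424 = 83822005070936202543104 edges.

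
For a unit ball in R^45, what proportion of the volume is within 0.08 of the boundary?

1 - (1-0.08)^45 ≈ 0.976533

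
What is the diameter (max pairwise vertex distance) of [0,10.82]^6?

||(10.82,10.82,...,10.82)|| = √(6)·10.82 ≈ 26.5035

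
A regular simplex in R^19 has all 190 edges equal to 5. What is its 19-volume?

V = (5^19 / 19!) · √((19+1) / 2^19) ≈ 9.68424e-07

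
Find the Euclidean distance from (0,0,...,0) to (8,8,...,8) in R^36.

d = √(8² + 8² + ... + 8²) [36 terms] = √(36·8²) = 8√36 = 48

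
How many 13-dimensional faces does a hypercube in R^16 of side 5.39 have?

Choose 13 of 16 axes to span the face (C(16,13) = 560 ways), then fix each of the remaining 3 coordinates at one of its two extreme values (2^3 = 8 ways): 560·8 = 4480.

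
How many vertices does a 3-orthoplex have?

f_0(3-orthoplex) = 2^1 · (3 choose 1) = 6.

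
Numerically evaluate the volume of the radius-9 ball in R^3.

The n-ball volume is π^(n/2)·r^n/Γ(n/2+1). With n=3, r=9: V = 972·π ≈ 3053.63.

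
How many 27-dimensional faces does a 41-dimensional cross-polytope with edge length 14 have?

f_27(41-orthoplex) = 2^28 · (41 choose 28) = 4729853232451420160.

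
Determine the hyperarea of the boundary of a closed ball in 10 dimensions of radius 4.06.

|∂B_10(4.06)| ≈ 7.64368e+06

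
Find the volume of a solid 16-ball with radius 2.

V = 512·π^8/315 ≈ 15422.6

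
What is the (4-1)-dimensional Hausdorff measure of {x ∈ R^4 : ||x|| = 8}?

The surface area of an n-ball is 2π^(n/2) r^(n-1) / Γ(n/2). For n=4, r=8: 1024·π^2 ≈ 10106.5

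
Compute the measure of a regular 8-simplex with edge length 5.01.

V = (5.01^8 / 8!) · √((8+1) / 2^8) ≈ 1.84579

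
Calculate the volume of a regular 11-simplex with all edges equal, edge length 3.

Volume = 3^11 · √(12/2^11) / 11! ≈ 0.000339706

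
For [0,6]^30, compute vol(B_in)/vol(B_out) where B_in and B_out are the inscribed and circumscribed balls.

V_in / V_out = (r_in/r_out)^30 = (1/√30)^30 = 30^(-30/2) ≈ 6.96917e-23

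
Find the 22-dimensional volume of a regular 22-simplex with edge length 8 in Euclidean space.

For a regular n-simplex with edge a, V = (a^n / n!)·√((n+1)/2^n). With a=8, n=22: V ≈ 0.000153726.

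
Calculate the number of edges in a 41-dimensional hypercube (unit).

The 41-cube has n·2^(n-1) = 41·2^40 = 41·1099511627776 = 45079976738816 edges.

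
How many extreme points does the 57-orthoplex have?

The 57-dimensional cross-polytope has 2n = 2·57 = 114 vertices.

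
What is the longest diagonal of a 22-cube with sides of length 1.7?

||(1.7,1.7,...,1.7)|| = √(22)·1.7 ≈ 7.97371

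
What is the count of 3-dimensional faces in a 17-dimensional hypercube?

f_3(17-cube) = (17 choose 3) · 2^14 = 11141120.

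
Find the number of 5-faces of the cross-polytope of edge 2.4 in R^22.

Each 5-face is the convex hull of 6 vertices, one chosen as ±e_i from each of 6 distinct axes: 2^6·C(22,6) = 4775232.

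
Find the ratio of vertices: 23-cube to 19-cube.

The 23-cube has 2^23 = 8388608 vertices. The 19-cube has 2^19 = 524288 vertices. Ratio: 8388608/524288 = 16.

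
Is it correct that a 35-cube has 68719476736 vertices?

False. The 35-cube has 2^35 = 34359738368 vertices.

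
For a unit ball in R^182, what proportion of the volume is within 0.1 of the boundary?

1 - (1-0.1)^182 ≈ 0.9999999953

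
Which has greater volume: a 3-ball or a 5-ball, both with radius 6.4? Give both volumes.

V_3(6.4) ≈ 1098.07. V_5(6.4) ≈ 56519.5. The 5-ball is larger.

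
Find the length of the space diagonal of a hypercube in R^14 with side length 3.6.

d = √(3.6² + 3.6² + ... + 3.6²) [14 terms] = √(14·3.6²) = 3.6√14 ≈ 13.47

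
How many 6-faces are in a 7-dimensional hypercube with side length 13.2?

Choose 6 of 7 axes to span the face (C(7,6) = 7 ways), then fix each of the remaining 1 coordinate at one of its two extreme values (2^1 = 2 ways): 7·2 = 14.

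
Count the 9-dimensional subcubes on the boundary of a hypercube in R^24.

Number of 9-faces = C(24,9) · 2^(24-9) = 1307504 · 32768 = 42844291072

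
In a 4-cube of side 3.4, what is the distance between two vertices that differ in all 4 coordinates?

Diagonal = √4 · 3.4 = 6.8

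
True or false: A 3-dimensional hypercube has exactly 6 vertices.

False. The 3-cube has 2^3 = 8 vertices.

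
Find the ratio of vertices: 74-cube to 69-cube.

The 74-cube has 2^74 = 18889465931478580854784 vertices. The 69-cube has 2^69 = 590295810358705651712 vertices. Ratio: 18889465931478580854784/590295810358705651712 = 32.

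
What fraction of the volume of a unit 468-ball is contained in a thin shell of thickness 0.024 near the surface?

V(inner)/V(outer) = ((1-0.024)/1)^468 ≈ 1.155e-05, so the shell fraction is 0.999988.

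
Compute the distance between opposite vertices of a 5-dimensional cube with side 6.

||(6,6,...,6)|| = √(5)·6 ≈ 13.4164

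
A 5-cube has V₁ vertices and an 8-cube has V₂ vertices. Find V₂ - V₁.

V₁ = 2^5 = 32. V₂ = 2^8 = 256. V₂ - V₁ = 224.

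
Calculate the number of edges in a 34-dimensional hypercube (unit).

Number of 1-faces = C(34,1)·2^(34-1) = 34·8589934592 = 292057776128.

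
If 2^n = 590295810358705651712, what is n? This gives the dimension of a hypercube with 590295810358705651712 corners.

The n-cube has 2^n vertices, and 590295810358705651712 = 2^69, so n = 69.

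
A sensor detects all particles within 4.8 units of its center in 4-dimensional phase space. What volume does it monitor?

Volume = π^{4/2}·(4.8)^4/Γ(3) ≈ 2619.6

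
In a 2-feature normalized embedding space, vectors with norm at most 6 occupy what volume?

Volume = π^{2/2}·(6)^2/Γ(2) = 36·π ≈ 113.097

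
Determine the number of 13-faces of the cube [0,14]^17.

f_13(17-cube) = (17 choose 13) · 2^4 = 38080.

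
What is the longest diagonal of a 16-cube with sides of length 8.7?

Diagonal = √16 · 8.7 = 34.8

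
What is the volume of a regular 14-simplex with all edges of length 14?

V = (14^14 / 14!) · √((14+1) / 2^14) ≈ 3856.74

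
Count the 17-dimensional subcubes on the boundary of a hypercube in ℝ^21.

Number of 17-faces = C(21,17) · 2^(21-17) = 5985 · 16 = 95760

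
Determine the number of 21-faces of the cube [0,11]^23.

Number of 21-faces = C(23,21) · 2^(23-21) = 253 · 4 = 1012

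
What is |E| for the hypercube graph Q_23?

Each of the 2^23 = 8388608 vertices has degree 23; total edges = 23·2^23/2 = 96468992.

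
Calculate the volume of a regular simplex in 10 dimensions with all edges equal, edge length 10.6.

For a regular n-simplex with edge a, V = (a^n / n!)·√((n+1)/2^n). With a=10.6, n=10: V ≈ 511.496.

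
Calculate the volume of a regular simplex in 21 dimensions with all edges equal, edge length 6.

For a regular n-simplex with edge a, V = (a^n / n!)·√((n+1)/2^n). With a=6, n=21: V ≈ 1.39068e-06.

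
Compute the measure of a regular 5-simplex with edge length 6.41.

V_5 = √(6) · 6.41^5 / (5! · 2^(5/2)) ≈ 39.049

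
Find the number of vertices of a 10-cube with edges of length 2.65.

Number of vertices = 2^10 = 1024.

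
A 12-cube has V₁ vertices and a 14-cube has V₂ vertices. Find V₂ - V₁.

V₁ = 2^12 = 4096. V₂ = 2^14 = 16384. V₂ - V₁ = 12288.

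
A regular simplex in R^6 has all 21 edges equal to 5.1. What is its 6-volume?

V = (5.1^6 / 6!) · √((6+1) / 2^6) ≈ 8.08253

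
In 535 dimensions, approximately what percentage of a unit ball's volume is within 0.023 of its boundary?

1 - (1-0.023)^535 ≈ 0.9999960772 ≈ 99.999608%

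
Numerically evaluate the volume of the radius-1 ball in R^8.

The n-ball volume is π^(n/2)·r^n/Γ(n/2+1). With n=8, r=1: V = π^4/24 ≈ 4.05871.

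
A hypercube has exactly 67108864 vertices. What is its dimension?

2^n = 67108864 ⇒ n = log_2(67108864) = 26.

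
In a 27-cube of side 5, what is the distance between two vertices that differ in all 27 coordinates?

Diagonal = √27 · 5 ≈ 25.9808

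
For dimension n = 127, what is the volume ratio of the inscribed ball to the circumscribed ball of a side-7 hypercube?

The radii are 7/2 and 7√127/2, so the volume ratio is (1/√127)^127 = 127^{-127/2} ≈ 2.56132e-134.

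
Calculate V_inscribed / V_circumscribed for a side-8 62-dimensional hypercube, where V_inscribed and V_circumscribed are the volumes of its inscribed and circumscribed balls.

The radii are 8/2 and 8√62/2, so the volume ratio is (1/√62)^62 = 62^{-62/2} ≈ 2.72808e-56.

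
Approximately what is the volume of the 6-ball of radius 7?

Volume = π^{6/2}·(7)^6/Γ(4) = 117649·π^3/6 ≈ 607976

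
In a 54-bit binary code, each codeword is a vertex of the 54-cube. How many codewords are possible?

Number of vertices = 2^54 = 18014398509481984.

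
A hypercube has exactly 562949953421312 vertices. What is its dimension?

Since 2^n = 562949953421312, we have n = 49.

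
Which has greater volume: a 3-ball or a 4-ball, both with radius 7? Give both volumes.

V_3(7) ≈ 1436.76. V_4(7) ≈ 11848.5. The 4-ball is larger.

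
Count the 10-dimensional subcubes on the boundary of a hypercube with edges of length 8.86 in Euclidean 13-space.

An n-cube has C(n,k)·2^(n-k) k-faces. Here C(13,10)·2^3 = 286·8 = 2288.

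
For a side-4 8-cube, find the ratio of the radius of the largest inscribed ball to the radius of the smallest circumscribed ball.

r_in / r_out = (4/2) / (4√8/2) = 1/√8 ≈ 0.353553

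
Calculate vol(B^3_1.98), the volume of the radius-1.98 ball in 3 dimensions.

The n-ball volume is π^(n/2)·r^n/Γ(n/2+1). With n=3, r=1.98: V ≈ 32.515.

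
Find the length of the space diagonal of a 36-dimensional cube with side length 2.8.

||(2.8,2.8,...,2.8)|| = √(36)·2.8 = 16.8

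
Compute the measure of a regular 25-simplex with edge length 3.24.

V = (3.24^25 / 25!) · √((25+1) / 2^25) ≈ 3.293e-16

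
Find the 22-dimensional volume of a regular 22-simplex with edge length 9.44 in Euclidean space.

V = (9.44^22 / 22!) · √((22+1) / 2^22) ≈ 0.00586342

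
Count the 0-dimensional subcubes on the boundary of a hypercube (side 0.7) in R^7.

f_0(7-cube) = (7 choose 0) · 2^7 = 128.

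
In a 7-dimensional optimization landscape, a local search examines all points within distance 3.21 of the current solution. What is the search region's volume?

The n-ball volume is π^(n/2)·r^n/Γ(n/2+1). With n=7, r=3.21: V ≈ 16592.6.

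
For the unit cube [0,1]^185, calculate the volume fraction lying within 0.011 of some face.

The inner cube has side 1-2·0.011 = 0.978 and volume (0.978)^185 ≈ 0.01632, so the shell holds 0.983681 of the volume.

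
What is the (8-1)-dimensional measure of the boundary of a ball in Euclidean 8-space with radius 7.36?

S = n·V_n(r)/r = 8·V_8(7.36)/7.36 (volume-to-surface relation), giving 3.79859e+07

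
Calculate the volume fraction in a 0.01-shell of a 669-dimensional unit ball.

Shell fraction = 1 - (1-0.01)^669 ≈ 0.998798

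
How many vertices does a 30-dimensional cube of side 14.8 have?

Each vertex is a binary string of length 30, so there are 2^30 = 1073741824.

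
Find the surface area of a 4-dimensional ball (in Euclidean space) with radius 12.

The surface area of an n-ball is 2π^(n/2) r^(n-1) / Γ(n/2). For n=4, r=12: 3456·π^2 ≈ 34109.4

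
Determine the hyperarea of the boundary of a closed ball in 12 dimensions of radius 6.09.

S = n·V_n(r)/r = 12·V_12(6.09)/6.09 (volume-to-surface relation), giving 6.8476e+09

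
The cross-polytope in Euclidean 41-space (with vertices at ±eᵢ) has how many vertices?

An n-cross-polytope has 2n vertices; here n = 41, giving 82.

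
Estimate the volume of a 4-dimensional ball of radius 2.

V_4(2) = π^(4/2) · (2)^4 / Γ(4/2 + 1) = 8·π^2 ≈ 78.9568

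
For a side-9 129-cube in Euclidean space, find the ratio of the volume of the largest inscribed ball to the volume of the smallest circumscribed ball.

V_in/V_out = n^(-n/2) = 129^(-129/2) ≈ 7.36146e-137.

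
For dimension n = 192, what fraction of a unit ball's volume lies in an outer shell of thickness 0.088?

1 - (1-0.088)^192 ≈ 0.9999999792 ≈ 99.999998%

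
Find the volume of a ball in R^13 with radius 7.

The n-ball volume is π^(n/2)·r^n/Γ(n/2+1). With n=13, r=7: V = 1771684761728·π^6/19305 ≈ 8.82299e+10.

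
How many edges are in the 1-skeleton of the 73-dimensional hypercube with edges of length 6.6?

An n-cube has n·2^(n-1) edges. With n = 73: 73·4722366482869645213696 = 344732753249484100599808.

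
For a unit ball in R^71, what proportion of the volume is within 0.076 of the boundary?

1 - (1-0.076)^71 ≈ 0.996346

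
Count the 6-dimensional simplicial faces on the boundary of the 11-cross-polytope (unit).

Each 6-face is the convex hull of 7 vertices, one chosen as ±e_i from each of 7 distinct axes: 2^7·C(11,7) = 42240.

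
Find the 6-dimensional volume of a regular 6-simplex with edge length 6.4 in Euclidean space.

Volume = 6.4^6 · √(7/2^6) / 6! ≈ 31.565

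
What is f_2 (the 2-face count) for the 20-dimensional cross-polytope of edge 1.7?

An n-cross-polytope has 2^(k+1)·C(n,k+1) k-faces. Here 2^3·C(20,3) = 8·1140 = 9120.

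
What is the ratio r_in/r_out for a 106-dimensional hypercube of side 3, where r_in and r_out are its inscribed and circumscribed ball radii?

For an n-cube of any side s, the inradius is s/2 and the circumradius is s√n/2, so the ratio is 1/√106 ≈ 0.0971286.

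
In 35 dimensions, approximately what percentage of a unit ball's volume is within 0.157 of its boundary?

1 - (1-0.157)^35 ≈ 0.997465 ≈ 99.75%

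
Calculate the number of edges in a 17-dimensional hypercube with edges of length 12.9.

An n-cube has n·2^(n-1) edges. With n = 17: 17·65536 = 1114112.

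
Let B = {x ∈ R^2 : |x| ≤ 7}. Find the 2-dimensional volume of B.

Volume = π^{2/2}·(7)^2/Γ(2) = 49·π ≈ 153.938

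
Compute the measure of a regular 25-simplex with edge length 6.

For a regular n-simplex with edge a, V = (a^n / n!)·√((n+1)/2^n). With a=6, n=25: V ≈ 1.61342e-09.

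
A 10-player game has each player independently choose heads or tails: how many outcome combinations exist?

The 10-cube has 2^10 = 1024 vertices.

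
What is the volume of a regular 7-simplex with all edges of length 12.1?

V_7 = √(8) · 12.1^7 / (7! · 2^(7/2)) ≈ 1883.68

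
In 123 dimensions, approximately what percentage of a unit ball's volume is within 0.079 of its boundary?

1 - (1-0.079)^123 ≈ 0.99996 ≈ 99.995983%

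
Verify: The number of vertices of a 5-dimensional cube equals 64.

False. The 5-cube has 2^5 = 32 vertices.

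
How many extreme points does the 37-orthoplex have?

The 37-dimensional cross-polytope has 2n = 2·37 = 74 vertices.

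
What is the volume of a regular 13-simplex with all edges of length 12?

V = (12^13 / 13!) · √((13+1) / 2^13) ≈ 710.305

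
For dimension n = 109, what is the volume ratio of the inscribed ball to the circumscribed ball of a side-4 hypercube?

The radii are 4/2 and 4√109/2, so the volume ratio is (1/√109)^109 = 109^{-109/2} ≈ 9.12548e-112.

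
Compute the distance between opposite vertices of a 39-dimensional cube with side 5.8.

||(5.8,5.8,...,5.8)|| = √(39)·5.8 ≈ 36.221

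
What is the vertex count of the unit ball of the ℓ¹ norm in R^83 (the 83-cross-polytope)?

Number of vertices = 2n = 166.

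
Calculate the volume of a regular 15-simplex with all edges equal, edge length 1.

For a regular n-simplex with edge a, V = (a^n / n!)·√((n+1)/2^n). With a=1, n=15: V ≈ 1.6898e-14.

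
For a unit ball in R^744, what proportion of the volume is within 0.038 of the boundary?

V(inner)/V(outer) = ((1-0.038)/1)^744 ≈ 3.036e-13, so the shell fraction is 1 - 3.036e-13.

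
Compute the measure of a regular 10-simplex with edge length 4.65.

V = (4.65^10 / 10!) · √((10+1) / 2^10) ≈ 0.134994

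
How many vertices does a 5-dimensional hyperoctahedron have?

Each 0-face is the convex hull of 1 vertex, one chosen as ±e_i from each of 1 distinct axis: 2^1·C(5,1) = 10.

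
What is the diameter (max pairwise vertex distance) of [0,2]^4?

||(2,2,...,2)|| = √(4)·2 = 4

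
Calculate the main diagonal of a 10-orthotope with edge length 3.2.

Diagonal = √10 · 3.2 ≈ 10.1193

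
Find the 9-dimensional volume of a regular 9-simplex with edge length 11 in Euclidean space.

For a regular n-simplex with edge a, V = (a^n / n!)·√((n+1)/2^n). With a=11, n=9: V ≈ 908.105.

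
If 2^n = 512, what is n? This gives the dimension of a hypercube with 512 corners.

2^n = 512 ⇒ n = log_2(512) = 9.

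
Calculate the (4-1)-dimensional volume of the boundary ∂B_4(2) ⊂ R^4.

S_4(2) = 2·π^(4/2)·(2)^3 / Γ(4/2) = 16·π^2 ≈ 157.914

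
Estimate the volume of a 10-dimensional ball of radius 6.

V = 2519424·π^5/5 ≈ 1.54199e+08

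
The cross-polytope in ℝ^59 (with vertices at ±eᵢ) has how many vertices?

The 59-dimensional cross-polytope has 2n = 2·59 = 118 vertices.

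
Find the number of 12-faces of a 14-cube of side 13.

Choose 12 of 14 axes to span the face (C(14,12) = 91 ways), then fix each of the remaining 2 coordinates at one of its two extreme values (2^2 = 4 ways): 91·4 = 364.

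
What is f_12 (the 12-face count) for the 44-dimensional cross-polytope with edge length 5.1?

An n-cross-polytope has 2^(k+1)·C(n,k+1) k-faces. Here 2^13·C(44,13) = 8192·51915526432 = 425291992530944.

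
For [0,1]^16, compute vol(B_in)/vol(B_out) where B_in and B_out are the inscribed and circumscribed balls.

V_in/V_out = n^(-n/2) = 16^(-16/2) ≈ 2.32831e-10.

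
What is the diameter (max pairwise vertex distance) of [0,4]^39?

The space diagonal of an n-cube of side s is s√n. Here 4·√39 ≈ 24.98.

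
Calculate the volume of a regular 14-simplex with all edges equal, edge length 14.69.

For a regular n-simplex with edge a, V = (a^n / n!)·√((n+1)/2^n). With a=14.69, n=14: V ≈ 7563.67.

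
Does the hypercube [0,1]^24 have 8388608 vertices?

False. The 24-cube has 2^24 = 16777216 vertices.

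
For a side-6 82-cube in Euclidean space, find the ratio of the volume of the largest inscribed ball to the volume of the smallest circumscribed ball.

Volume scales as r^n, and r_in/r_out = 1/√82, giving (1/√82)^82 ≈ 3.4169e-79.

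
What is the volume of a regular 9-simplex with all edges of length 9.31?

Volume = 9.31^9 · √(10/2^9) / 9! ≈ 202.371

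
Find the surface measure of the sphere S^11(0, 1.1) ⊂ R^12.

S_12(1.1) = 2·π^(12/2)·(1.1)^11 / Γ(12/2) ≈ 45.7159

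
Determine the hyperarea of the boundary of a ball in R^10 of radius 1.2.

S_10(1.2) = 2·π^(10/2)·(1.2)^9 / Γ(10/2) ≈ 131.583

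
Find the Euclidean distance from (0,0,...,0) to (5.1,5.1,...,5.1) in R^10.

||(5.1,5.1,...,5.1)|| = √(10)·5.1 ≈ 16.1276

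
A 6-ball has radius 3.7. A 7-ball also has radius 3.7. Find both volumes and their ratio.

V_6(3.7) ≈ 13258.9. V_7(3.7) ≈ 44853.1. Ratio V_6/V_7 ≈ 0.2956.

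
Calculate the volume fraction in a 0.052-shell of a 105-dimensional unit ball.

V(inner)/V(outer) = ((1-0.052)/1)^105 ≈ 0.003672, so the shell fraction is 0.996328.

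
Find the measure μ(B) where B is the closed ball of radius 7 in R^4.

Volume = π^{4/2}·(7)^4/Γ(3) = 2401·π^2/2 ≈ 11848.5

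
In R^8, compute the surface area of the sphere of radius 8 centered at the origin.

|∂B_8(8)| = 2097152·π^4/3 ≈ 6.80939e+07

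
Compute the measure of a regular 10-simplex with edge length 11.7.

Volume = 11.7^10 · √(11/2^10) / 10! ≈ 1372.91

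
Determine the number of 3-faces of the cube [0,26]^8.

f_3(8-cube) = (8 choose 3) · 2^5 = 1792.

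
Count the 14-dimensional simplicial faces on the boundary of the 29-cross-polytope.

Each 14-face is the convex hull of 15 vertices, one chosen as ±e_i from each of 15 distinct axes: 2^15·C(29,15) = 2541445447680.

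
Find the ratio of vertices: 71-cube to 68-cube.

The 71-cube has 2^71 = 2361183241434822606848 vertices. The 68-cube has 2^68 = 295147905179352825856 vertices. Ratio: 2361183241434822606848/295147905179352825856 = 8.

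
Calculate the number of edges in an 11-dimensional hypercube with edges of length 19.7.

Number of 1-faces = C(11,1)·2^(11-1) = 11·1024 = 11264.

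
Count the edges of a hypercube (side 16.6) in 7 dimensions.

The 7-cube has n·2^(n-1) = 7·2^6 = 7·64 = 448 edges.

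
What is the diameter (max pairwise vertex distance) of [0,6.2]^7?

||(6.2,6.2,...,6.2)|| = √(7)·6.2 ≈ 16.4037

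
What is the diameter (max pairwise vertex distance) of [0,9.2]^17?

Diagonal = √17 · 9.2 ≈ 37.9326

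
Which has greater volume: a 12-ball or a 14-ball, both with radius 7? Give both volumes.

V_12(7.0) ≈ 1.84818e+10. V_14(7.0) ≈ 4.06435e+11. The 14-ball is larger.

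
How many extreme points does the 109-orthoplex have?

Number of vertices = 2n = 218.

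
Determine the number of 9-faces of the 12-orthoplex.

Number of 9-faces = 2^(9+1) · C(12,9+1) = 1024 · 66 = 67584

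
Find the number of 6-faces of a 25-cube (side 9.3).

f_6(25-cube) = (25 choose 6) · 2^19 = 92851404800.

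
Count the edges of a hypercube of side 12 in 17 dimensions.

The 17-cube has n·2^(n-1) = 17·2^16 = 17·65536 = 1114112 edges.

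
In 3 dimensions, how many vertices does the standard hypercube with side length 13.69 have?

An n-cube has 2^n vertices; for n = 3 that is 2^3 = 8.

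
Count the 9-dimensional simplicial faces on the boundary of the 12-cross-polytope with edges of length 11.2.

An n-cross-polytope has 2^(k+1)·C(n,k+1) k-faces. Here 2^10·C(12,10) = 1024·66 = 67584.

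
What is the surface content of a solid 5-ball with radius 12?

S = n·V_n(r)/r = 5·V_5(12)/12 (volume-to-surface relation), giving 55296·π^2 ≈ 545750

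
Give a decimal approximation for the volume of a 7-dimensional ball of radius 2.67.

The n-ball volume is π^(n/2)·r^n/Γ(n/2+1). With n=7, r=2.67: V ≈ 4570.45.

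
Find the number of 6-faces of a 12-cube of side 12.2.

An n-cube has C(n,k)·2^(n-k) k-faces. Here C(12,6)·2^6 = 924·64 = 59136.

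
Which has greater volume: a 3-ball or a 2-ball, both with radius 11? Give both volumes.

V_3(11) ≈ 5575.28. V_2(11) ≈ 380.133. The 3-ball is larger.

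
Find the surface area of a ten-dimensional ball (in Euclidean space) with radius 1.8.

The surface area of an n-ball is 2π^(n/2) r^(n-1) / Γ(n/2). For n=10, r=1.8: 5058.49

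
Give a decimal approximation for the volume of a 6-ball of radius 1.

V_6(1) = π^(6/2) · (1)^6 / Γ(6/2 + 1) = π^3/6 ≈ 5.16771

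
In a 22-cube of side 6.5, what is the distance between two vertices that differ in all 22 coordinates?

d = √(6.5² + 6.5² + ... + 6.5²) [22 terms] = √(22·6.5²) = 6.5√22 ≈ 30.4877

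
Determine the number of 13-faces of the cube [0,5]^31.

Choose 13 of 31 axes to span the face (C(31,13) = 206253075 ways), then fix each of the remaining 18 coordinates at one of its two extreme values (2^18 = 262144 ways): 206253075·262144 = 54068006092800.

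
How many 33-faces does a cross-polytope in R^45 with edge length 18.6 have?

f_33(45-orthoplex) = 2^34 · (45 choose 34) = 174385909873445437440.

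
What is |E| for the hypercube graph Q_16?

Number of 1-faces = C(16,1)·2^(16-1) = 16·32768 = 524288.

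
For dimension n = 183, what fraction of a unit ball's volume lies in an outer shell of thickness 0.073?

1 - (1-0.073)^183 ≈ 0.9999990547 ≈ 99.999905%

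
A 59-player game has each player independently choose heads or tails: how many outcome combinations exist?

The 59-cube has 2^59 = 576460752303423488 vertices.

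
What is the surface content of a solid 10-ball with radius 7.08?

S = n·V_n(r)/r = 10·V_10(7.08)/7.08 (volume-to-surface relation), giving 1.1399e+09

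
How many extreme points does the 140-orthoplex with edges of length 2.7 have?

An n-cross-polytope has 2n vertices; here n = 140, giving 280.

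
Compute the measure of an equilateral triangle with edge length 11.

Area = (√3/4) · 11² = 52.3945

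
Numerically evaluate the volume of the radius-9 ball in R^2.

V_2(9) = π^(2/2) · (9)^2 / Γ(2/2 + 1) = 81·π ≈ 254.469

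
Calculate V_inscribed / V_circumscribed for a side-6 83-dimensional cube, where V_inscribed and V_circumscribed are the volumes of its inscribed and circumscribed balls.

V_in / V_out = (r_in/r_out)^83 = (1/√83)^83 = 83^(-83/2) ≈ 2.2817e-80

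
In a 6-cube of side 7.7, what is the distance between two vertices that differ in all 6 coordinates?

The space diagonal of an n-cube of side s is s√n. Here 7.7·√6 ≈ 18.8611.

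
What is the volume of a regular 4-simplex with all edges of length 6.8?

V = (6.8^4 / 4!) · √((4+1) / 2^4) ≈ 49.8023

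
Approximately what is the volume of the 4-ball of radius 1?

V_4(1) = π^(4/2) · (1)^4 / Γ(4/2 + 1) = π^2/2 ≈ 4.9348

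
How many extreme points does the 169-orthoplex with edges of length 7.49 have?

An n-cross-polytope has 2n vertices; here n = 169, giving 338.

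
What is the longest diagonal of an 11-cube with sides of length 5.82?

The space diagonal of an n-cube of side s is s√n. Here 5.82·√11 ≈ 19.3028.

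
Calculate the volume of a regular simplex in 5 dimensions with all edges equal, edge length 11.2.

V_5 = √(6) · 11.2^5 / (5! · 2^(5/2)) ≈ 635.93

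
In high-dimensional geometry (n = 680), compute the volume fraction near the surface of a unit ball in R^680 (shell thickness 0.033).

1 - (1-0.033)^680 ≈ 1 - 1.23e-10 ≈ (100 - 1.23e-08)%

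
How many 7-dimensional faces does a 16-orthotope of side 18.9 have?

An n-cube has C(n,k)·2^(n-k) k-faces. Here C(16,7)·2^9 = 11440·512 = 5857280.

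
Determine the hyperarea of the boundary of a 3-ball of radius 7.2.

S_3(7.2) = 2·π^(3/2)·(7.2)^2 / Γ(3/2) = 4πr² = 4π·(7.2)² ≈ 651.441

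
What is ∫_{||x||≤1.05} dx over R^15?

The n-ball volume is π^(n/2)·r^n/Γ(n/2+1). With n=15, r=1.05: V ≈ 0.792993.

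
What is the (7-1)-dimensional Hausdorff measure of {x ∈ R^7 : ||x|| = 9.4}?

|∂B_7(9.4)| ≈ 2.28163e+07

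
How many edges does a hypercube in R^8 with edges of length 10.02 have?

Number of 1-faces = C(8,1)·2^(8-1) = 8·128 = 1024.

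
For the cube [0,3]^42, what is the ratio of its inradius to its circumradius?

r_in = 3/2 (half the side); r_out = 3√42/2 (half the diagonal). Ratio = 1/√42 ≈ 0.154303.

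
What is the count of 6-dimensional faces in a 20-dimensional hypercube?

f_6(20-cube) = (20 choose 6) · 2^14 = 635043840.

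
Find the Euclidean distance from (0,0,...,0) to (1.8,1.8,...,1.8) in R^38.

d = √(1.8² + 1.8² + ... + 1.8²) [38 terms] = √(38·1.8²) = 1.8√38 ≈ 11.0959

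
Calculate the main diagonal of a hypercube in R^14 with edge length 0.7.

Diagonal = √14 · 0.7 ≈ 2.61916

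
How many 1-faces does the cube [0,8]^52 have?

An n-cube has n·2^(n-1) edges. With n = 52: 52·2251799813685248 = 117093590311632896.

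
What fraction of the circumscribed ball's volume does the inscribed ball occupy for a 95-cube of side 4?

The radii are 4/2 and 4√95/2, so the volume ratio is (1/√95)^95 = 95^{-95/2} ≈ 1.14322e-94.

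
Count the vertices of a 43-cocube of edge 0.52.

An n-cross-polytope has 2n vertices; here n = 43, giving 86.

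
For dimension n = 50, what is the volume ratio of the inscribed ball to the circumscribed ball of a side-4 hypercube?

V_in / V_out = (r_in/r_out)^50 = (1/√50)^50 = 50^(-50/2) ≈ 3.35544e-43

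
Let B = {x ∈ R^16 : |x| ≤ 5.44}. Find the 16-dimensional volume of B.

Volume = π^{16/2}·(5.44)^16/Γ(9) ≈ 1.3844e+11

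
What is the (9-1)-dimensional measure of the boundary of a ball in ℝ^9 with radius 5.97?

S_9(5.97) = 2·π^(9/2)·(5.97)^8 / Γ(9/2) ≈ 4.79021e+07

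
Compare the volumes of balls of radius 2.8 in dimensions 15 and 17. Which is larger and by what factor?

V_15(2.8) ≈ 1.94447e+06, V_17(2.8) ≈ 5.6344e+06. The 17-ball is larger by a factor of 2.898.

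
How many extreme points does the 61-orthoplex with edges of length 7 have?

Number of vertices = 2n = 122.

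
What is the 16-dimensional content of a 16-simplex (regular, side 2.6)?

Volume = 2.6^16 · √(17/2^16) / 16! ≈ 3.3569e-09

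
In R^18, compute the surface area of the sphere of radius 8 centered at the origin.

S = n·V_n(r)/r = 18·V_18(8)/8 (volume-to-surface relation), giving 35184372088832·π^9/315 ≈ 3.32957e+15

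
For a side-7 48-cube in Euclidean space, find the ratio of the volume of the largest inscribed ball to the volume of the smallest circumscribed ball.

V_in/V_out = n^(-n/2) = 48^(-48/2) ≈ 4.469e-41.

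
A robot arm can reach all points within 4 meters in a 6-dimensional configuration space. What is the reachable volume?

The n-ball volume is π^(n/2)·r^n/Γ(n/2+1). With n=6, r=4: V = 2048·π^3/3 ≈ 21167.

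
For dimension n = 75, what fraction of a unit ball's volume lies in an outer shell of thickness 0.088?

1 - (1-0.088)^75 ≈ 0.999001 ≈ 99.90%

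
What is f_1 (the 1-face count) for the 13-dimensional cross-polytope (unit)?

Number of 1-faces = 2^(1+1) · C(13,1+1) = 4 · 78 = 312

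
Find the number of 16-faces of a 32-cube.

Choose 16 of 32 axes to span the face (C(32,16) = 601080390 ways), then fix each of the remaining 16 coordinates at one of its two extreme values (2^16 = 65536 ways): 601080390·65536 = 39392404439040.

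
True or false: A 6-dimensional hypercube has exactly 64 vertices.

True. The 6-cube has 2^6 = 64 vertices.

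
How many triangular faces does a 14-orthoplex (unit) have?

f_2(14-orthoplex) = 2^3 · (14 choose 3) = 2912.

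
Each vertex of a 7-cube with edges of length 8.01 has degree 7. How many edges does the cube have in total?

An n-cube has n·2^(n-1) edges. With n = 7: 7·64 = 448.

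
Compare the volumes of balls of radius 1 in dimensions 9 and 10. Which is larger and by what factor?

V_9(1) ≈ 3.29851, V_10(1) ≈ 2.55016. The 9-ball is larger by a factor of 1.293.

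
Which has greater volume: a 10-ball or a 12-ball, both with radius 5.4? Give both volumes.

V_10(5.4) ≈ 5.37658e+07. V_12(5.4) ≈ 8.20903e+08. The 12-ball is larger.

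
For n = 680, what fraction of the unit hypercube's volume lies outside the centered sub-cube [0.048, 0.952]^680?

The inner cube has side 1-2·0.048 = 0.904 and volume (0.904)^680 ≈ 1.565e-30, so the shell holds 1 - 1.565e-30 of the volume.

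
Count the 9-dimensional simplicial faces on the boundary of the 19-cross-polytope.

Each 9-face is the convex hull of 10 vertices, one chosen as ±e_i from each of 10 distinct axes: 2^10·C(19,10) = 94595072.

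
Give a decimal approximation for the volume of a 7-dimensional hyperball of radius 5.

Volume = π^{7/2}·(5)^7/Γ(9/2) = 250000·π^3/21 ≈ 369122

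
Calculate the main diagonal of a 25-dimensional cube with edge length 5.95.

||(5.95,5.95,...,5.95)|| = √(25)·5.95 = 29.75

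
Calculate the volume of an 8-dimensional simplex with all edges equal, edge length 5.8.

For a regular n-simplex with edge a, V = (a^n / n!)·√((n+1)/2^n). With a=5.8, n=8: V ≈ 5.95531.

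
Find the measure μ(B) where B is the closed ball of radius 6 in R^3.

V = 288·π ≈ 904.779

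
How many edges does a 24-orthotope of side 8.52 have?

Number of 1-faces = C(24,1)·2^(24-1) = 24·8388608 = 201326592.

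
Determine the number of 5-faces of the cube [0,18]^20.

Choose 5 of 20 axes to span the face (C(20,5) = 15504 ways), then fix each of the remaining 15 coordinates at one of its two extreme values (2^15 = 32768 ways): 15504·32768 = 508035072.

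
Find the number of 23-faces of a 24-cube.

Choose 23 of 24 axes to span the face (C(24,23) = 24 ways), then fix each of the remaining 1 coordinate at one of its two extreme values (2^1 = 2 ways): 24·2 = 48.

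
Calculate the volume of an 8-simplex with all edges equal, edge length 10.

V = (10^8 / 8!) · √((8+1) / 2^8) ≈ 465.03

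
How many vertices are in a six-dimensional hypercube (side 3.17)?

Choose 0 of 6 axes to span the face (C(6,0) = 1 way), then fix each of the remaining 6 coordinates at one of its two extreme values (2^6 = 64 ways): 1·64 = 64.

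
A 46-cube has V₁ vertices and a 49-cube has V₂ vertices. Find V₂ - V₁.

V₁ = 2^46 = 70368744177664. V₂ = 2^49 = 562949953421312. V₂ - V₁ = 492581209243648.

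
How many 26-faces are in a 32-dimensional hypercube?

An n-cube has C(n,k)·2^(n-k) k-faces. Here C(32,26)·2^6 = 906192·64 = 57996288.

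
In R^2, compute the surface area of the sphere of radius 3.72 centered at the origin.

|∂B_2(3.72)| = 2πr = 2π·3.72 ≈ 23.3734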